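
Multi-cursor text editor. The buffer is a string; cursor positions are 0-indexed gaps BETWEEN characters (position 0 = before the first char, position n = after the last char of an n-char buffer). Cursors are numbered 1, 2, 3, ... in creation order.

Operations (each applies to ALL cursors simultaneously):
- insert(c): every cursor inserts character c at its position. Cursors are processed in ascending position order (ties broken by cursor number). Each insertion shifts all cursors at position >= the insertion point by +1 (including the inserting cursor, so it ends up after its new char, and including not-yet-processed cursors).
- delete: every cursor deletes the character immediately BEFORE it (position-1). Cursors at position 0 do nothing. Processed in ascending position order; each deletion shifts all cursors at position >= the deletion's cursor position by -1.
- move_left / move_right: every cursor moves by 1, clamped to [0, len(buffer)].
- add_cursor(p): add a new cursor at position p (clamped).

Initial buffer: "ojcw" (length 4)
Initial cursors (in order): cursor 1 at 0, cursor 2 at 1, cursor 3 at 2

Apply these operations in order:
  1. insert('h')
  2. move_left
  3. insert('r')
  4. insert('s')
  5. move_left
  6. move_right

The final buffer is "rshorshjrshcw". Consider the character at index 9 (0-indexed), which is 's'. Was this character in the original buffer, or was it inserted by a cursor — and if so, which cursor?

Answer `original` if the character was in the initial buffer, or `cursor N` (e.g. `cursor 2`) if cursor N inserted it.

After op 1 (insert('h')): buffer="hohjhcw" (len 7), cursors c1@1 c2@3 c3@5, authorship 1.2.3..
After op 2 (move_left): buffer="hohjhcw" (len 7), cursors c1@0 c2@2 c3@4, authorship 1.2.3..
After op 3 (insert('r')): buffer="rhorhjrhcw" (len 10), cursors c1@1 c2@4 c3@7, authorship 11.22.33..
After op 4 (insert('s')): buffer="rshorshjrshcw" (len 13), cursors c1@2 c2@6 c3@10, authorship 111.222.333..
After op 5 (move_left): buffer="rshorshjrshcw" (len 13), cursors c1@1 c2@5 c3@9, authorship 111.222.333..
After op 6 (move_right): buffer="rshorshjrshcw" (len 13), cursors c1@2 c2@6 c3@10, authorship 111.222.333..
Authorship (.=original, N=cursor N): 1 1 1 . 2 2 2 . 3 3 3 . .
Index 9: author = 3

Answer: cursor 3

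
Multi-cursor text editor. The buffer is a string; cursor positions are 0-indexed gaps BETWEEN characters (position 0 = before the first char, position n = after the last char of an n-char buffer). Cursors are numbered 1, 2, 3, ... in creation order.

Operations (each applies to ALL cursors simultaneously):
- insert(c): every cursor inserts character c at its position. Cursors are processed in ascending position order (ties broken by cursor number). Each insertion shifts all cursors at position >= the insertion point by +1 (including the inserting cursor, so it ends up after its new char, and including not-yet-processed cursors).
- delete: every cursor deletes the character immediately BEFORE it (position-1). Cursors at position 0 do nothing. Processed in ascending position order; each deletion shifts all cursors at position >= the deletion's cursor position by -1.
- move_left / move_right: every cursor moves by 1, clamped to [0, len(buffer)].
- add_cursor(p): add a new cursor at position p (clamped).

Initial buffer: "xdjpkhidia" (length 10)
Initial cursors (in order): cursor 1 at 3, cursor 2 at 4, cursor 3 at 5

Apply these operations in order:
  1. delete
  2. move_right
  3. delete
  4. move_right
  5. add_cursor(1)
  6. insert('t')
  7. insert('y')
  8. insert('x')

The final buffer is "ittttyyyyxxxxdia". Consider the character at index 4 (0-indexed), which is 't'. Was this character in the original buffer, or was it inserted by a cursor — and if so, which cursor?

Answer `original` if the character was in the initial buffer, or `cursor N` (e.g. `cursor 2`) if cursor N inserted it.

Answer: cursor 4

Derivation:
After op 1 (delete): buffer="xdhidia" (len 7), cursors c1@2 c2@2 c3@2, authorship .......
After op 2 (move_right): buffer="xdhidia" (len 7), cursors c1@3 c2@3 c3@3, authorship .......
After op 3 (delete): buffer="idia" (len 4), cursors c1@0 c2@0 c3@0, authorship ....
After op 4 (move_right): buffer="idia" (len 4), cursors c1@1 c2@1 c3@1, authorship ....
After op 5 (add_cursor(1)): buffer="idia" (len 4), cursors c1@1 c2@1 c3@1 c4@1, authorship ....
After op 6 (insert('t')): buffer="ittttdia" (len 8), cursors c1@5 c2@5 c3@5 c4@5, authorship .1234...
After op 7 (insert('y')): buffer="ittttyyyydia" (len 12), cursors c1@9 c2@9 c3@9 c4@9, authorship .12341234...
After op 8 (insert('x')): buffer="ittttyyyyxxxxdia" (len 16), cursors c1@13 c2@13 c3@13 c4@13, authorship .123412341234...
Authorship (.=original, N=cursor N): . 1 2 3 4 1 2 3 4 1 2 3 4 . . .
Index 4: author = 4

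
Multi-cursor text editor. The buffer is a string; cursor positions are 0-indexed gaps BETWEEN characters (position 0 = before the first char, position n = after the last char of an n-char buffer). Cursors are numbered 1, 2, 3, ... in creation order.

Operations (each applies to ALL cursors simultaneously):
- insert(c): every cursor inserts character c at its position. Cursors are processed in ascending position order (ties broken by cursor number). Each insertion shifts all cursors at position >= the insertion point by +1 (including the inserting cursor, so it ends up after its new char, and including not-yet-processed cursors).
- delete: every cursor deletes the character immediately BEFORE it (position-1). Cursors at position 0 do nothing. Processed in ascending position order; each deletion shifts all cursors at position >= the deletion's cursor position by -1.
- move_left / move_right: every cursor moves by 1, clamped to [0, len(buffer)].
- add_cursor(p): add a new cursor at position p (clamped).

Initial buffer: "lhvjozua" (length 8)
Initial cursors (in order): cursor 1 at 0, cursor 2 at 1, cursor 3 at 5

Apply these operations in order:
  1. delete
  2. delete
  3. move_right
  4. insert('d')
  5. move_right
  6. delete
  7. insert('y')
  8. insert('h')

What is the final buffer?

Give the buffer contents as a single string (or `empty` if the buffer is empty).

Answer: hdyyhhzdyha

Derivation:
After op 1 (delete): buffer="hvjzua" (len 6), cursors c1@0 c2@0 c3@3, authorship ......
After op 2 (delete): buffer="hvzua" (len 5), cursors c1@0 c2@0 c3@2, authorship .....
After op 3 (move_right): buffer="hvzua" (len 5), cursors c1@1 c2@1 c3@3, authorship .....
After op 4 (insert('d')): buffer="hddvzdua" (len 8), cursors c1@3 c2@3 c3@6, authorship .12..3..
After op 5 (move_right): buffer="hddvzdua" (len 8), cursors c1@4 c2@4 c3@7, authorship .12..3..
After op 6 (delete): buffer="hdzda" (len 5), cursors c1@2 c2@2 c3@4, authorship .1.3.
After op 7 (insert('y')): buffer="hdyyzdya" (len 8), cursors c1@4 c2@4 c3@7, authorship .112.33.
After op 8 (insert('h')): buffer="hdyyhhzdyha" (len 11), cursors c1@6 c2@6 c3@10, authorship .11212.333.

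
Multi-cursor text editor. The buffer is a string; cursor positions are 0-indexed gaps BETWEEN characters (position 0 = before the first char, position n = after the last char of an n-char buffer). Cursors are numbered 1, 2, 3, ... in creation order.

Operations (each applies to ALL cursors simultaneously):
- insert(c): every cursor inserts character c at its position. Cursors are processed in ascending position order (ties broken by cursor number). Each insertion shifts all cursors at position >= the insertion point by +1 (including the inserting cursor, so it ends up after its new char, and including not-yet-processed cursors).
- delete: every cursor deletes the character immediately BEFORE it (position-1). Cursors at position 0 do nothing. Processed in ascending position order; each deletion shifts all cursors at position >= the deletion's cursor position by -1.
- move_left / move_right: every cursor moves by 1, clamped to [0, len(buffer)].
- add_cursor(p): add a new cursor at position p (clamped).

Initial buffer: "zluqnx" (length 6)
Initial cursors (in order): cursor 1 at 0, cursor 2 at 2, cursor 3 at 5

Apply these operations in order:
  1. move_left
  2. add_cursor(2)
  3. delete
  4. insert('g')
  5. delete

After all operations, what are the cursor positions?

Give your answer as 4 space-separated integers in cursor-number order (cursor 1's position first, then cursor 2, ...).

Answer: 0 0 1 0

Derivation:
After op 1 (move_left): buffer="zluqnx" (len 6), cursors c1@0 c2@1 c3@4, authorship ......
After op 2 (add_cursor(2)): buffer="zluqnx" (len 6), cursors c1@0 c2@1 c4@2 c3@4, authorship ......
After op 3 (delete): buffer="unx" (len 3), cursors c1@0 c2@0 c4@0 c3@1, authorship ...
After op 4 (insert('g')): buffer="gggugnx" (len 7), cursors c1@3 c2@3 c4@3 c3@5, authorship 124.3..
After op 5 (delete): buffer="unx" (len 3), cursors c1@0 c2@0 c4@0 c3@1, authorship ...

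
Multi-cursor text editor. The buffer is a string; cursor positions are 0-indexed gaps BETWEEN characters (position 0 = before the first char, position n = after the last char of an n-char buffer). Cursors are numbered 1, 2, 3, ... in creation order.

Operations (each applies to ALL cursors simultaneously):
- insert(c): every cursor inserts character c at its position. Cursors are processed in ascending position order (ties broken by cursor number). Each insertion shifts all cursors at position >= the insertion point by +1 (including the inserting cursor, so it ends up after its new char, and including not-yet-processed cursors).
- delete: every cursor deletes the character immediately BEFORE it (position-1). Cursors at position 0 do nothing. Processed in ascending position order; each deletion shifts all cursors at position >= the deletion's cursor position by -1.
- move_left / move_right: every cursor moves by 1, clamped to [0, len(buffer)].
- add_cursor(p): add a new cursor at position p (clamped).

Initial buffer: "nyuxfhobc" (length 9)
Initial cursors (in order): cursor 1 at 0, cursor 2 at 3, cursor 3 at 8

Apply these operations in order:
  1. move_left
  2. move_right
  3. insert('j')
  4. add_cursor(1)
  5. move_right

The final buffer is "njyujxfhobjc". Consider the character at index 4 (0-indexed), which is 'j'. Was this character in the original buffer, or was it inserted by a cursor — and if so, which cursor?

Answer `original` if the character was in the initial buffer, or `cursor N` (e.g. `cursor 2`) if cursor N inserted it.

Answer: cursor 2

Derivation:
After op 1 (move_left): buffer="nyuxfhobc" (len 9), cursors c1@0 c2@2 c3@7, authorship .........
After op 2 (move_right): buffer="nyuxfhobc" (len 9), cursors c1@1 c2@3 c3@8, authorship .........
After op 3 (insert('j')): buffer="njyujxfhobjc" (len 12), cursors c1@2 c2@5 c3@11, authorship .1..2.....3.
After op 4 (add_cursor(1)): buffer="njyujxfhobjc" (len 12), cursors c4@1 c1@2 c2@5 c3@11, authorship .1..2.....3.
After op 5 (move_right): buffer="njyujxfhobjc" (len 12), cursors c4@2 c1@3 c2@6 c3@12, authorship .1..2.....3.
Authorship (.=original, N=cursor N): . 1 . . 2 . . . . . 3 .
Index 4: author = 2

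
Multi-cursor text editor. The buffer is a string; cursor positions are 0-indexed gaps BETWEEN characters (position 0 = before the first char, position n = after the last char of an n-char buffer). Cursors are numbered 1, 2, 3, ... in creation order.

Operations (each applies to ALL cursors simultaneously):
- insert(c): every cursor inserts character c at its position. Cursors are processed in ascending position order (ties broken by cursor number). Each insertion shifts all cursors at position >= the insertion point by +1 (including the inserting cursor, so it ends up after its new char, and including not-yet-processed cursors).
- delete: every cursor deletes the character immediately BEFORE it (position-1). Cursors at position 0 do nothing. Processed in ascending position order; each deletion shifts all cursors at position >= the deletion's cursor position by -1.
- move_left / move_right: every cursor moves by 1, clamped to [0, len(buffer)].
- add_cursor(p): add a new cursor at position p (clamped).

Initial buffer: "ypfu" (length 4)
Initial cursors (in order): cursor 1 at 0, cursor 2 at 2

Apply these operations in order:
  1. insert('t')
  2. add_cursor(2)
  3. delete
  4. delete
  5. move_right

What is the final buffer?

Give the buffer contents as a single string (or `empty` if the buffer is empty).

Answer: fu

Derivation:
After op 1 (insert('t')): buffer="typtfu" (len 6), cursors c1@1 c2@4, authorship 1..2..
After op 2 (add_cursor(2)): buffer="typtfu" (len 6), cursors c1@1 c3@2 c2@4, authorship 1..2..
After op 3 (delete): buffer="pfu" (len 3), cursors c1@0 c3@0 c2@1, authorship ...
After op 4 (delete): buffer="fu" (len 2), cursors c1@0 c2@0 c3@0, authorship ..
After op 5 (move_right): buffer="fu" (len 2), cursors c1@1 c2@1 c3@1, authorship ..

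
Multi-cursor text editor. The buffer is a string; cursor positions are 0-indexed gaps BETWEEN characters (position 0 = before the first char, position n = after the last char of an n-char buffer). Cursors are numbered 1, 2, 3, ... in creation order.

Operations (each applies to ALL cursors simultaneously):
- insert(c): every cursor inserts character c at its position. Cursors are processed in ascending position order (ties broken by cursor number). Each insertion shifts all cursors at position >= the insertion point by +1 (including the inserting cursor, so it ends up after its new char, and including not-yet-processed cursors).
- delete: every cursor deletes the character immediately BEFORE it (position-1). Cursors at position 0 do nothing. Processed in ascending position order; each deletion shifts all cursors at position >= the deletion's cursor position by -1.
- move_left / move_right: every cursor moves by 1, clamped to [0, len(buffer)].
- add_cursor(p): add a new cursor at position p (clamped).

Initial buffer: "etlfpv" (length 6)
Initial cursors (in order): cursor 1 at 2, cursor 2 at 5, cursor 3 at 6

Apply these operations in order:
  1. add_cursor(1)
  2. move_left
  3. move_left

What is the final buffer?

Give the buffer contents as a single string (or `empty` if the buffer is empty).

Answer: etlfpv

Derivation:
After op 1 (add_cursor(1)): buffer="etlfpv" (len 6), cursors c4@1 c1@2 c2@5 c3@6, authorship ......
After op 2 (move_left): buffer="etlfpv" (len 6), cursors c4@0 c1@1 c2@4 c3@5, authorship ......
After op 3 (move_left): buffer="etlfpv" (len 6), cursors c1@0 c4@0 c2@3 c3@4, authorship ......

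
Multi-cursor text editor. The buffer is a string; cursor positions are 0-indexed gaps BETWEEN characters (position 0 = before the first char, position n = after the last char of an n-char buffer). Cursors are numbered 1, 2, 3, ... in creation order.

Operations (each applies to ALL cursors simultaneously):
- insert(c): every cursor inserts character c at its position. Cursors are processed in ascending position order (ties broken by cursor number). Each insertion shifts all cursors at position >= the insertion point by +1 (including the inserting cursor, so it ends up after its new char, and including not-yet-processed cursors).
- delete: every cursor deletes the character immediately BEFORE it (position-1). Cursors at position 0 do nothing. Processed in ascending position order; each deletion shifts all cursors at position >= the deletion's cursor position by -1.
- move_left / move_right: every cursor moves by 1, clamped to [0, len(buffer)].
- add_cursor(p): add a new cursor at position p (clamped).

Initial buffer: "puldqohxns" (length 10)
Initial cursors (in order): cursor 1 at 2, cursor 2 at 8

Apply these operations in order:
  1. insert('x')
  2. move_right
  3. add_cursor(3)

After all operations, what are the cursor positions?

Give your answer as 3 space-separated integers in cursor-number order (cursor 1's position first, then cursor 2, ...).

After op 1 (insert('x')): buffer="puxldqohxxns" (len 12), cursors c1@3 c2@10, authorship ..1......2..
After op 2 (move_right): buffer="puxldqohxxns" (len 12), cursors c1@4 c2@11, authorship ..1......2..
After op 3 (add_cursor(3)): buffer="puxldqohxxns" (len 12), cursors c3@3 c1@4 c2@11, authorship ..1......2..

Answer: 4 11 3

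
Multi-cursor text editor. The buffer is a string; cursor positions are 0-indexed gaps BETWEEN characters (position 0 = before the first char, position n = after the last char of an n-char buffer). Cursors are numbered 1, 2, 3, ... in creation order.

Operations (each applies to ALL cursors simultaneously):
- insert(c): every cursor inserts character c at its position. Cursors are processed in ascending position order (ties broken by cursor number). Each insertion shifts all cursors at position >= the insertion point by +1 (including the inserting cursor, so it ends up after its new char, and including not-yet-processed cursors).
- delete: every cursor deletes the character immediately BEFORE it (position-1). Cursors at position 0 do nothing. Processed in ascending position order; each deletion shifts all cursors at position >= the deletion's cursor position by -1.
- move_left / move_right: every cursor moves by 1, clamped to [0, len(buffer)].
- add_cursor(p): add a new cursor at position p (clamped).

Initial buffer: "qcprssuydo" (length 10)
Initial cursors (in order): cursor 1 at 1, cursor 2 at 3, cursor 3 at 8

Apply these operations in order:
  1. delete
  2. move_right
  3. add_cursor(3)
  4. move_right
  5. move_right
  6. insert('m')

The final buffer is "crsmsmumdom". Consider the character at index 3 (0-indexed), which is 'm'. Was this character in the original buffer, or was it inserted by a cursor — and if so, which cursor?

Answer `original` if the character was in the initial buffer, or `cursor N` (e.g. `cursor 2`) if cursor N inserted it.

After op 1 (delete): buffer="crssudo" (len 7), cursors c1@0 c2@1 c3@5, authorship .......
After op 2 (move_right): buffer="crssudo" (len 7), cursors c1@1 c2@2 c3@6, authorship .......
After op 3 (add_cursor(3)): buffer="crssudo" (len 7), cursors c1@1 c2@2 c4@3 c3@6, authorship .......
After op 4 (move_right): buffer="crssudo" (len 7), cursors c1@2 c2@3 c4@4 c3@7, authorship .......
After op 5 (move_right): buffer="crssudo" (len 7), cursors c1@3 c2@4 c4@5 c3@7, authorship .......
After op 6 (insert('m')): buffer="crsmsmumdom" (len 11), cursors c1@4 c2@6 c4@8 c3@11, authorship ...1.2.4..3
Authorship (.=original, N=cursor N): . . . 1 . 2 . 4 . . 3
Index 3: author = 1

Answer: cursor 1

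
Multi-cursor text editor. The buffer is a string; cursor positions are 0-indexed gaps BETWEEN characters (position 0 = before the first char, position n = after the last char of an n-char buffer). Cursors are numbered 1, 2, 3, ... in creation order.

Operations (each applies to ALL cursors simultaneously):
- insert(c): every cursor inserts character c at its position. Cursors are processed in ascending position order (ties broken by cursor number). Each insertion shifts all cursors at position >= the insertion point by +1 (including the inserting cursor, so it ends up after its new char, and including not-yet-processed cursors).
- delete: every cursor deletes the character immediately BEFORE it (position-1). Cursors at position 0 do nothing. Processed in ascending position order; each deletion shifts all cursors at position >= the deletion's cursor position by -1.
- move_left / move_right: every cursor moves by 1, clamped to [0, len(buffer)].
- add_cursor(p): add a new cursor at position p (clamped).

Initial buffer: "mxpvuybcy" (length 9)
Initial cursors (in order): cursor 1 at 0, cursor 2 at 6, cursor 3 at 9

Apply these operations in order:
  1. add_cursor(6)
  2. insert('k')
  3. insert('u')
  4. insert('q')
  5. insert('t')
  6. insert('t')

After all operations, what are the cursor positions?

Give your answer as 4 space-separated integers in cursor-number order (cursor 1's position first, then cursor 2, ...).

Answer: 5 21 29 21

Derivation:
After op 1 (add_cursor(6)): buffer="mxpvuybcy" (len 9), cursors c1@0 c2@6 c4@6 c3@9, authorship .........
After op 2 (insert('k')): buffer="kmxpvuykkbcyk" (len 13), cursors c1@1 c2@9 c4@9 c3@13, authorship 1......24...3
After op 3 (insert('u')): buffer="kumxpvuykkuubcyku" (len 17), cursors c1@2 c2@12 c4@12 c3@17, authorship 11......2424...33
After op 4 (insert('q')): buffer="kuqmxpvuykkuuqqbcykuq" (len 21), cursors c1@3 c2@15 c4@15 c3@21, authorship 111......242424...333
After op 5 (insert('t')): buffer="kuqtmxpvuykkuuqqttbcykuqt" (len 25), cursors c1@4 c2@18 c4@18 c3@25, authorship 1111......24242424...3333
After op 6 (insert('t')): buffer="kuqttmxpvuykkuuqqttttbcykuqtt" (len 29), cursors c1@5 c2@21 c4@21 c3@29, authorship 11111......2424242424...33333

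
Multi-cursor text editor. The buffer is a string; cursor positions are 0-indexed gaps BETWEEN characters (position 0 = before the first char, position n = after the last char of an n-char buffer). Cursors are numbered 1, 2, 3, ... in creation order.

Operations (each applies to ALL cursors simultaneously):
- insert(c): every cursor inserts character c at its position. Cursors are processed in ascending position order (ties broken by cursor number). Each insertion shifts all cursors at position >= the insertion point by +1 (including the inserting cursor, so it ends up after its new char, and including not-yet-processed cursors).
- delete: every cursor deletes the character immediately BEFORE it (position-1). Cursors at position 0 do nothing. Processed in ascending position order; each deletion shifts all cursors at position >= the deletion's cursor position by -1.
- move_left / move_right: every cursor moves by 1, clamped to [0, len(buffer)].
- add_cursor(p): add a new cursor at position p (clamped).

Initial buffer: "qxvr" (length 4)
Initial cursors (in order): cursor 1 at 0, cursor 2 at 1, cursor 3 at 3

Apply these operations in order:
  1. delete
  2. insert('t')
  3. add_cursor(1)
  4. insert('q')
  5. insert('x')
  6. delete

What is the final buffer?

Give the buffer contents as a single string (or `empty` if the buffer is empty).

After op 1 (delete): buffer="xr" (len 2), cursors c1@0 c2@0 c3@1, authorship ..
After op 2 (insert('t')): buffer="ttxtr" (len 5), cursors c1@2 c2@2 c3@4, authorship 12.3.
After op 3 (add_cursor(1)): buffer="ttxtr" (len 5), cursors c4@1 c1@2 c2@2 c3@4, authorship 12.3.
After op 4 (insert('q')): buffer="tqtqqxtqr" (len 9), cursors c4@2 c1@5 c2@5 c3@8, authorship 14212.33.
After op 5 (insert('x')): buffer="tqxtqqxxxtqxr" (len 13), cursors c4@3 c1@8 c2@8 c3@12, authorship 14421212.333.
After op 6 (delete): buffer="tqtqqxtqr" (len 9), cursors c4@2 c1@5 c2@5 c3@8, authorship 14212.33.

Answer: tqtqqxtqr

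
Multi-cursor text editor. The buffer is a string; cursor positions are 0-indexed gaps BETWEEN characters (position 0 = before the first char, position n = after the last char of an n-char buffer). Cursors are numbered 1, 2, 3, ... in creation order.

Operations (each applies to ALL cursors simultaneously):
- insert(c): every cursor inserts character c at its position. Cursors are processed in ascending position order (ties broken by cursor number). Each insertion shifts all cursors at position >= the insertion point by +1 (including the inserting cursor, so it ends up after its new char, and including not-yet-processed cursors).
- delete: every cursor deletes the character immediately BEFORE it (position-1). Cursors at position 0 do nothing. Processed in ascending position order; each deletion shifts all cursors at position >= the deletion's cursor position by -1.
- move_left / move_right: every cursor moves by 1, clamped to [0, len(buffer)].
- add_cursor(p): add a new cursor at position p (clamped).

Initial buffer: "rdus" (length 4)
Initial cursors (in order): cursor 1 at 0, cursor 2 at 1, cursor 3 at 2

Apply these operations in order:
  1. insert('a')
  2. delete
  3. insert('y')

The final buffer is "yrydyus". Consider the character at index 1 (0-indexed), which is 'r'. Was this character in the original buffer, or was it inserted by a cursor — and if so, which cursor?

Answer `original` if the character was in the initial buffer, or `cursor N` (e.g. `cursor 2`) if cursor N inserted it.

After op 1 (insert('a')): buffer="aradaus" (len 7), cursors c1@1 c2@3 c3@5, authorship 1.2.3..
After op 2 (delete): buffer="rdus" (len 4), cursors c1@0 c2@1 c3@2, authorship ....
After op 3 (insert('y')): buffer="yrydyus" (len 7), cursors c1@1 c2@3 c3@5, authorship 1.2.3..
Authorship (.=original, N=cursor N): 1 . 2 . 3 . .
Index 1: author = original

Answer: original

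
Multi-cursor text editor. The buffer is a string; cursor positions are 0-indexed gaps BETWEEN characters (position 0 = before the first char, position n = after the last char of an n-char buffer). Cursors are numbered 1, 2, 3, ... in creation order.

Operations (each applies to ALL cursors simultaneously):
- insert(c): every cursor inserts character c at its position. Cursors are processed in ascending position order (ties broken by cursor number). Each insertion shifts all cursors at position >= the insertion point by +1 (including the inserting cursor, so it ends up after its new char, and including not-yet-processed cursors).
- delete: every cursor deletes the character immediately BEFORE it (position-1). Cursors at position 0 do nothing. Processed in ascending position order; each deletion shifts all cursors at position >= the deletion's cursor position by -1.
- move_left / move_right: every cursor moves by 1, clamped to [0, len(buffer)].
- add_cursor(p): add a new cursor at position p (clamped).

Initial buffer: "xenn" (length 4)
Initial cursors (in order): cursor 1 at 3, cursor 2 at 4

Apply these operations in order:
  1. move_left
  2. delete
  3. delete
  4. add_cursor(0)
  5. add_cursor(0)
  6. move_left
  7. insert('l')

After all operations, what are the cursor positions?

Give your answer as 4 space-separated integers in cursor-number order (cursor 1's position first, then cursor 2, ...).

After op 1 (move_left): buffer="xenn" (len 4), cursors c1@2 c2@3, authorship ....
After op 2 (delete): buffer="xn" (len 2), cursors c1@1 c2@1, authorship ..
After op 3 (delete): buffer="n" (len 1), cursors c1@0 c2@0, authorship .
After op 4 (add_cursor(0)): buffer="n" (len 1), cursors c1@0 c2@0 c3@0, authorship .
After op 5 (add_cursor(0)): buffer="n" (len 1), cursors c1@0 c2@0 c3@0 c4@0, authorship .
After op 6 (move_left): buffer="n" (len 1), cursors c1@0 c2@0 c3@0 c4@0, authorship .
After op 7 (insert('l')): buffer="lllln" (len 5), cursors c1@4 c2@4 c3@4 c4@4, authorship 1234.

Answer: 4 4 4 4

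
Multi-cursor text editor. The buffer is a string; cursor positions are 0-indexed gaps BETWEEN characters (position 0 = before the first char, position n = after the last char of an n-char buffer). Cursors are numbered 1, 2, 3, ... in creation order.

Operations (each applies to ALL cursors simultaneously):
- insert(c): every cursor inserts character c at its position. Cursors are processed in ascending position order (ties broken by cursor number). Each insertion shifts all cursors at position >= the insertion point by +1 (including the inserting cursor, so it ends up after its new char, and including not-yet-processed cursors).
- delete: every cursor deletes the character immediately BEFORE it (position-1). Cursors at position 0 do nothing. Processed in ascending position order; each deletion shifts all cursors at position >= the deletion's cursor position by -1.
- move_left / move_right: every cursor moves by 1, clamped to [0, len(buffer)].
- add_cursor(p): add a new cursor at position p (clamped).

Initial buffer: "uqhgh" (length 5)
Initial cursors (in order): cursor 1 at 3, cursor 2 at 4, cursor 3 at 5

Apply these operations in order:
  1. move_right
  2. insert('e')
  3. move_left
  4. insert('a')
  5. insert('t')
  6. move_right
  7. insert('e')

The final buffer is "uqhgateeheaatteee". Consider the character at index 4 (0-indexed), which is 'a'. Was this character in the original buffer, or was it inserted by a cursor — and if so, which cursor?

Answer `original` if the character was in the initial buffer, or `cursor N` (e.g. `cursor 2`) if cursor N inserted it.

Answer: cursor 1

Derivation:
After op 1 (move_right): buffer="uqhgh" (len 5), cursors c1@4 c2@5 c3@5, authorship .....
After op 2 (insert('e')): buffer="uqhgehee" (len 8), cursors c1@5 c2@8 c3@8, authorship ....1.23
After op 3 (move_left): buffer="uqhgehee" (len 8), cursors c1@4 c2@7 c3@7, authorship ....1.23
After op 4 (insert('a')): buffer="uqhgaeheaae" (len 11), cursors c1@5 c2@10 c3@10, authorship ....11.2233
After op 5 (insert('t')): buffer="uqhgateheaatte" (len 14), cursors c1@6 c2@13 c3@13, authorship ....111.223233
After op 6 (move_right): buffer="uqhgateheaatte" (len 14), cursors c1@7 c2@14 c3@14, authorship ....111.223233
After op 7 (insert('e')): buffer="uqhgateeheaatteee" (len 17), cursors c1@8 c2@17 c3@17, authorship ....1111.22323323
Authorship (.=original, N=cursor N): . . . . 1 1 1 1 . 2 2 3 2 3 3 2 3
Index 4: author = 1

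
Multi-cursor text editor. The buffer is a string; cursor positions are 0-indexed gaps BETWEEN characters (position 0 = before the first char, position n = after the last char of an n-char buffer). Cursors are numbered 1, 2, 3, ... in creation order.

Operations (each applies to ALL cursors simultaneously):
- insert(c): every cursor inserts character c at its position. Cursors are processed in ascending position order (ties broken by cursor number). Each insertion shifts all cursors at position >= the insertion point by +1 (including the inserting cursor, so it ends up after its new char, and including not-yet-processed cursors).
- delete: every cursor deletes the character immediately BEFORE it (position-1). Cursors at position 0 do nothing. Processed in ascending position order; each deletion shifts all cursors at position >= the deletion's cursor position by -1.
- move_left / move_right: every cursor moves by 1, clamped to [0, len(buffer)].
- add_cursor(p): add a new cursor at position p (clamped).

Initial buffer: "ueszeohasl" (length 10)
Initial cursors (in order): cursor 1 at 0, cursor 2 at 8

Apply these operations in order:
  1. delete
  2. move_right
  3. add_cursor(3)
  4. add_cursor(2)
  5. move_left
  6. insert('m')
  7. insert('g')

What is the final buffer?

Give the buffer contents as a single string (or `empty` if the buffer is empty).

Answer: mgumgemgszeohmgsl

Derivation:
After op 1 (delete): buffer="ueszeohsl" (len 9), cursors c1@0 c2@7, authorship .........
After op 2 (move_right): buffer="ueszeohsl" (len 9), cursors c1@1 c2@8, authorship .........
After op 3 (add_cursor(3)): buffer="ueszeohsl" (len 9), cursors c1@1 c3@3 c2@8, authorship .........
After op 4 (add_cursor(2)): buffer="ueszeohsl" (len 9), cursors c1@1 c4@2 c3@3 c2@8, authorship .........
After op 5 (move_left): buffer="ueszeohsl" (len 9), cursors c1@0 c4@1 c3@2 c2@7, authorship .........
After op 6 (insert('m')): buffer="mumemszeohmsl" (len 13), cursors c1@1 c4@3 c3@5 c2@11, authorship 1.4.3.....2..
After op 7 (insert('g')): buffer="mgumgemgszeohmgsl" (len 17), cursors c1@2 c4@5 c3@8 c2@15, authorship 11.44.33.....22..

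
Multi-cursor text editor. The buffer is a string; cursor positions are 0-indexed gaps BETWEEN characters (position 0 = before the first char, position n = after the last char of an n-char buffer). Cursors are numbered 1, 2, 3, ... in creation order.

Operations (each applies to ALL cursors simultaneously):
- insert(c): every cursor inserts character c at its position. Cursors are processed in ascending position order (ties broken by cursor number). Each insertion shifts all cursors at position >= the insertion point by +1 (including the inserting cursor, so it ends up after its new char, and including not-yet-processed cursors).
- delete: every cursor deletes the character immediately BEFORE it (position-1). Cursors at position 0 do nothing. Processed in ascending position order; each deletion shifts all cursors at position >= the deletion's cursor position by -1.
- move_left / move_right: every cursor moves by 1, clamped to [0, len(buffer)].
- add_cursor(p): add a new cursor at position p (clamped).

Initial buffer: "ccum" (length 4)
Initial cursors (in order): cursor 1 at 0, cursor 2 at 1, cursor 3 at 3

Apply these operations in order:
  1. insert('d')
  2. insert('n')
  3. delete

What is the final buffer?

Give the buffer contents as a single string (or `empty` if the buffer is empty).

Answer: dcdcudm

Derivation:
After op 1 (insert('d')): buffer="dcdcudm" (len 7), cursors c1@1 c2@3 c3@6, authorship 1.2..3.
After op 2 (insert('n')): buffer="dncdncudnm" (len 10), cursors c1@2 c2@5 c3@9, authorship 11.22..33.
After op 3 (delete): buffer="dcdcudm" (len 7), cursors c1@1 c2@3 c3@6, authorship 1.2..3.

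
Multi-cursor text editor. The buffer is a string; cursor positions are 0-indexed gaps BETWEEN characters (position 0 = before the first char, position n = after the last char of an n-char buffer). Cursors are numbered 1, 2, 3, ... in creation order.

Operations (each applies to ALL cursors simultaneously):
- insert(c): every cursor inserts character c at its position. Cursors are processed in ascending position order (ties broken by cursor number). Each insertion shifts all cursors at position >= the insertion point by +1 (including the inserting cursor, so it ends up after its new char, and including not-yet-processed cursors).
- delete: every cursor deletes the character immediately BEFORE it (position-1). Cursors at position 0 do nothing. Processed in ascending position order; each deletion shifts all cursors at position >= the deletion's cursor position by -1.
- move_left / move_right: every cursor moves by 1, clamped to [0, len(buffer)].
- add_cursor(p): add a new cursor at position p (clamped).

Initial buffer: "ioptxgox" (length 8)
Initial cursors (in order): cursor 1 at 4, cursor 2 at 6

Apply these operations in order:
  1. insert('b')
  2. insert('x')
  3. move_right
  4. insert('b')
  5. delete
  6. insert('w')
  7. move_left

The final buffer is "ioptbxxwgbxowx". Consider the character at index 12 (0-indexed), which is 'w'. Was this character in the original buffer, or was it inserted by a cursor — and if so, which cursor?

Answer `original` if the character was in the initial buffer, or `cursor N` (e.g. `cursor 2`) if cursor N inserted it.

After op 1 (insert('b')): buffer="ioptbxgbox" (len 10), cursors c1@5 c2@8, authorship ....1..2..
After op 2 (insert('x')): buffer="ioptbxxgbxox" (len 12), cursors c1@6 c2@10, authorship ....11..22..
After op 3 (move_right): buffer="ioptbxxgbxox" (len 12), cursors c1@7 c2@11, authorship ....11..22..
After op 4 (insert('b')): buffer="ioptbxxbgbxobx" (len 14), cursors c1@8 c2@13, authorship ....11.1.22.2.
After op 5 (delete): buffer="ioptbxxgbxox" (len 12), cursors c1@7 c2@11, authorship ....11..22..
After op 6 (insert('w')): buffer="ioptbxxwgbxowx" (len 14), cursors c1@8 c2@13, authorship ....11.1.22.2.
After op 7 (move_left): buffer="ioptbxxwgbxowx" (len 14), cursors c1@7 c2@12, authorship ....11.1.22.2.
Authorship (.=original, N=cursor N): . . . . 1 1 . 1 . 2 2 . 2 .
Index 12: author = 2

Answer: cursor 2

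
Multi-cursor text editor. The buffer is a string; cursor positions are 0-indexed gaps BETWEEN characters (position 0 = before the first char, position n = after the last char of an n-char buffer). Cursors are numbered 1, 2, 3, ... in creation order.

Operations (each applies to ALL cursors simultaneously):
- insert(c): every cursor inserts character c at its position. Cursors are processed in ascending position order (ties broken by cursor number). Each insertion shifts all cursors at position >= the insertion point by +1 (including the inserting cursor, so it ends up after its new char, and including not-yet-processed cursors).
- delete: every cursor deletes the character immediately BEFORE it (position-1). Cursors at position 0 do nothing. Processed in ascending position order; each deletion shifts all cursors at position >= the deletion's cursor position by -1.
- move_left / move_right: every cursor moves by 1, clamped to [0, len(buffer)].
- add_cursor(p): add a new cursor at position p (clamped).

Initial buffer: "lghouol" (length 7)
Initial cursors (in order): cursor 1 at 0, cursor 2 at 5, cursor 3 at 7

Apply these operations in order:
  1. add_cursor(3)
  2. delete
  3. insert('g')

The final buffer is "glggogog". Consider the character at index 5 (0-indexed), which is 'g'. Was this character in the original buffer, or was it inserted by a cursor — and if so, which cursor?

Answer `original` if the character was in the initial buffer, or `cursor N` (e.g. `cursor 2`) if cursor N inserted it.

Answer: cursor 2

Derivation:
After op 1 (add_cursor(3)): buffer="lghouol" (len 7), cursors c1@0 c4@3 c2@5 c3@7, authorship .......
After op 2 (delete): buffer="lgoo" (len 4), cursors c1@0 c4@2 c2@3 c3@4, authorship ....
After op 3 (insert('g')): buffer="glggogog" (len 8), cursors c1@1 c4@4 c2@6 c3@8, authorship 1..4.2.3
Authorship (.=original, N=cursor N): 1 . . 4 . 2 . 3
Index 5: author = 2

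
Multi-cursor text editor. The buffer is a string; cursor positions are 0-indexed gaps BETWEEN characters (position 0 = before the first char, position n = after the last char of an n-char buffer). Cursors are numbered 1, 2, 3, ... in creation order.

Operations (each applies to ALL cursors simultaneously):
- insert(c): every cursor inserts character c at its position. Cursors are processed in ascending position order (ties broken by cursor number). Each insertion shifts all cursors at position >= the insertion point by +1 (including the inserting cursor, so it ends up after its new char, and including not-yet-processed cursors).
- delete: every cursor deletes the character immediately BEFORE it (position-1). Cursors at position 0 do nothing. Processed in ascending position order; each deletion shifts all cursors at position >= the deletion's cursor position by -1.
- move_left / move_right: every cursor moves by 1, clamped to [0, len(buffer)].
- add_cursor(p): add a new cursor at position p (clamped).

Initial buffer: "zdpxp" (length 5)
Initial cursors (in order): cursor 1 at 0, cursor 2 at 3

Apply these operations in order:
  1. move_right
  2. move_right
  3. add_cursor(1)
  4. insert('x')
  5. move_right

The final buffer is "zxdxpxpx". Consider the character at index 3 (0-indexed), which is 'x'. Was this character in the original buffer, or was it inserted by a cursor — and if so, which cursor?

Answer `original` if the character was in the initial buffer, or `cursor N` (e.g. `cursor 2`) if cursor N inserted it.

After op 1 (move_right): buffer="zdpxp" (len 5), cursors c1@1 c2@4, authorship .....
After op 2 (move_right): buffer="zdpxp" (len 5), cursors c1@2 c2@5, authorship .....
After op 3 (add_cursor(1)): buffer="zdpxp" (len 5), cursors c3@1 c1@2 c2@5, authorship .....
After op 4 (insert('x')): buffer="zxdxpxpx" (len 8), cursors c3@2 c1@4 c2@8, authorship .3.1...2
After op 5 (move_right): buffer="zxdxpxpx" (len 8), cursors c3@3 c1@5 c2@8, authorship .3.1...2
Authorship (.=original, N=cursor N): . 3 . 1 . . . 2
Index 3: author = 1

Answer: cursor 1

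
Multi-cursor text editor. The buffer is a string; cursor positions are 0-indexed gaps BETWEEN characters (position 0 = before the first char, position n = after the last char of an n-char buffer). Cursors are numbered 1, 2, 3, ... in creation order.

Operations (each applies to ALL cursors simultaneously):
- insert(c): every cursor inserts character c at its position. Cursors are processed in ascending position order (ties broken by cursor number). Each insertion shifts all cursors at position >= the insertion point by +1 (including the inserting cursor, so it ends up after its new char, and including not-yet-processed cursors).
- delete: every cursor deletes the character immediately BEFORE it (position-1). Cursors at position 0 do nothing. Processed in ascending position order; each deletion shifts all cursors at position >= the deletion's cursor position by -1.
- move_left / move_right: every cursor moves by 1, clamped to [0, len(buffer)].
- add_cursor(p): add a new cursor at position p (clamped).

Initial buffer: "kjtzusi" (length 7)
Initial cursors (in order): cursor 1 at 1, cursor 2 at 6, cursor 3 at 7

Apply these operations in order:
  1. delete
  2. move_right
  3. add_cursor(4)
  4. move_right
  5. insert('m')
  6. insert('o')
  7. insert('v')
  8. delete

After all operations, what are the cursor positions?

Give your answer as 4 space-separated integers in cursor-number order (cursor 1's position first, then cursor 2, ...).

Answer: 4 12 12 12

Derivation:
After op 1 (delete): buffer="jtzu" (len 4), cursors c1@0 c2@4 c3@4, authorship ....
After op 2 (move_right): buffer="jtzu" (len 4), cursors c1@1 c2@4 c3@4, authorship ....
After op 3 (add_cursor(4)): buffer="jtzu" (len 4), cursors c1@1 c2@4 c3@4 c4@4, authorship ....
After op 4 (move_right): buffer="jtzu" (len 4), cursors c1@2 c2@4 c3@4 c4@4, authorship ....
After op 5 (insert('m')): buffer="jtmzummm" (len 8), cursors c1@3 c2@8 c3@8 c4@8, authorship ..1..234
After op 6 (insert('o')): buffer="jtmozummmooo" (len 12), cursors c1@4 c2@12 c3@12 c4@12, authorship ..11..234234
After op 7 (insert('v')): buffer="jtmovzummmooovvv" (len 16), cursors c1@5 c2@16 c3@16 c4@16, authorship ..111..234234234
After op 8 (delete): buffer="jtmozummmooo" (len 12), cursors c1@4 c2@12 c3@12 c4@12, authorship ..11..234234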